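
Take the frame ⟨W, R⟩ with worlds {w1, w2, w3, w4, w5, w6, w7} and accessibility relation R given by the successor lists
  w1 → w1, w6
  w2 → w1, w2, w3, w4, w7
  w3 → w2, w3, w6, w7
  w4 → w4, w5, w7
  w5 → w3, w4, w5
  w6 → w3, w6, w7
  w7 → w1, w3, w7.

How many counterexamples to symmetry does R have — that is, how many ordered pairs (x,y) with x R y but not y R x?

Enumerating: (w1,w6), (w2,w1), (w2,w4), (w2,w7), (w4,w7), (w5,w3), (w6,w7), (w7,w1).

8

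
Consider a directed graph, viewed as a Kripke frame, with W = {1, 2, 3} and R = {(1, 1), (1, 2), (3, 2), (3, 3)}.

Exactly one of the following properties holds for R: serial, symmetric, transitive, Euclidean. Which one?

transitive

Serial: no — 2 has no R-successor.
Symmetric: no — 1 R 2 but not 2 R 1.
Transitive: yes — every two-step R-path is closed by a direct edge.
Euclidean: no — 1 R 2 and 1 R 1, but not 2 R 1.
Only transitive holds.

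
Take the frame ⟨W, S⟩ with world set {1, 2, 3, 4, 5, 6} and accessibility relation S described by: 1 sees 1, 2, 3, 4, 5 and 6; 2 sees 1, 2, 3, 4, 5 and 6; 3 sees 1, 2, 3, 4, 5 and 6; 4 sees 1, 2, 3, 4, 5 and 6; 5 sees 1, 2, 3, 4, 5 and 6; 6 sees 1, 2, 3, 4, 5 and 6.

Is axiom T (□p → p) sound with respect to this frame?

By correspondence theory, T is valid on a frame iff S is reflexive.
Reflexive: yes — every world is S-related to itself.

Yes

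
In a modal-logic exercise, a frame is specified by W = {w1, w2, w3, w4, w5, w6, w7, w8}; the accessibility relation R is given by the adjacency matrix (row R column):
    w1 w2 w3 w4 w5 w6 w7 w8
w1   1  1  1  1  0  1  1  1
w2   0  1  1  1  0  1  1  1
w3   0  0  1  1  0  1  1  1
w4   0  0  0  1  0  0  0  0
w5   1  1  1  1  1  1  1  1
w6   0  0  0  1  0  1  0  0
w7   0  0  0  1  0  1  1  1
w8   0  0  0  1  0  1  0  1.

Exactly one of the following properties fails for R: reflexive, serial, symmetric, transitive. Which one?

symmetric

Reflexive: yes — every world is R-related to itself.
Serial: yes — every world has a successor (e.g. w1 R w1).
Symmetric: no — w1 R w2 but not w2 R w1.
Transitive: yes — every two-step R-path is closed by a direct edge.
Only symmetric fails.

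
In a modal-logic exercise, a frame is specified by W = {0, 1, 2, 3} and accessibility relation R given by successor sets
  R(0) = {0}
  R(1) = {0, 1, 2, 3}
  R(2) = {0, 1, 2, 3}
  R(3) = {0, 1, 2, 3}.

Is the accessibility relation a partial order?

Reflexive: yes — every world is R-related to itself.
Transitive: yes — every two-step R-path is closed by a direct edge.
Antisymmetric: no — 1 R 2 and 2 R 1 with 1 ≠ 2.
So R is not a partial order.

No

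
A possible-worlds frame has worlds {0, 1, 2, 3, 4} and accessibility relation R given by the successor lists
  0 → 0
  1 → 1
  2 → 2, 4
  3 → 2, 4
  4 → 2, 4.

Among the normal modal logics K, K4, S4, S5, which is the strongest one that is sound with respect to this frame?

Transitive (axiom 4): yes — every two-step R-path is closed by a direct edge.
Reflexive (axiom T): no — 3 is not related to itself.
Euclidean (axiom 5): yes — any two successors of a common world are R-related.
So F validates K, K4; S4 would additionally require R to be reflexive. The strongest is K4.

K4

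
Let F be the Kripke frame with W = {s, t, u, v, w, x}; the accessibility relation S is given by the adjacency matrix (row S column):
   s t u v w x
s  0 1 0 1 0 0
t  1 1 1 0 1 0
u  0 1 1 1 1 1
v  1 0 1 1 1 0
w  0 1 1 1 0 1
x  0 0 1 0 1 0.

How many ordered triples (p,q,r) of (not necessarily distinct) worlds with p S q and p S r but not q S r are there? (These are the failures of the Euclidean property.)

Enumerating: (s,t,v), (s,v,t), (t,s,s), (t,s,u), (t,s,w), (t,u,s), (t,w,s), (t,w,w), (u,t,v), (u,t,x), (u,v,t), (u,v,x), … and 18 more.
Total: 30.

30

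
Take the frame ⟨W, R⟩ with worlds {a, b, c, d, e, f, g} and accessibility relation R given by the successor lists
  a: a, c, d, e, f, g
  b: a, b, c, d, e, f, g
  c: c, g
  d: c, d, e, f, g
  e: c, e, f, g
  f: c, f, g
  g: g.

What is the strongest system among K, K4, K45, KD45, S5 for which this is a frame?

K4

Transitive (axiom 4): yes — every two-step R-path is closed by a direct edge.
Euclidean (axiom 5): no — a R c and a R d, but not c R d.
Serial (axiom D): yes — every world has a successor (e.g. a R a).
Reflexive (axiom T): yes — every world is R-related to itself.
So F validates K, K4; K45 would additionally require R to be Euclidean. The strongest is K4.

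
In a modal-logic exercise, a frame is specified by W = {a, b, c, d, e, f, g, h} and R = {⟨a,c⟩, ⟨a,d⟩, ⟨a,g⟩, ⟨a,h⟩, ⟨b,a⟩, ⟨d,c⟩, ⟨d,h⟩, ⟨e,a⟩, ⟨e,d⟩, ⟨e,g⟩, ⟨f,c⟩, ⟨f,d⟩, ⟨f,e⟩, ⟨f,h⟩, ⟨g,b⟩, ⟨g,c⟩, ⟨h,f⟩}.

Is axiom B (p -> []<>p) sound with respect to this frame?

No

Axiom B corresponds to the accessibility relation being symmetric.
Symmetric: no — a R c but not c R a.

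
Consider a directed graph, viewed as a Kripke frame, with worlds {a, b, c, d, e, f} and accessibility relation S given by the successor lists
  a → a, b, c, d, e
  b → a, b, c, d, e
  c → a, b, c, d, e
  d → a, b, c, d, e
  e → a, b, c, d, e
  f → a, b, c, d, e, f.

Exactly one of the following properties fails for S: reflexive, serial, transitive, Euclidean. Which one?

Euclidean

Reflexive: yes — every world is S-related to itself.
Serial: yes — every world has a successor (e.g. a S a).
Transitive: yes — every two-step S-path is closed by a direct edge.
Euclidean: no — f S a and f S f, but not a S f.
Only Euclidean fails.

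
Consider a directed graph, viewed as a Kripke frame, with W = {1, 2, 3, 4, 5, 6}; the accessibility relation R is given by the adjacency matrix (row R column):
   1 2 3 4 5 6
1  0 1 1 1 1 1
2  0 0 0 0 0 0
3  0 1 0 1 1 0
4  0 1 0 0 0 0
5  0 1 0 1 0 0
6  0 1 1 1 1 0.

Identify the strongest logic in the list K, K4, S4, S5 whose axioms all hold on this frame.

Transitive (axiom 4): yes — every two-step R-path is closed by a direct edge.
Reflexive (axiom T): no — 1 is not related to itself.
Euclidean (axiom 5): no — 1 R 2 and 1 R 3, but not 2 R 3.
So F validates K, K4; S4 would additionally require R to be reflexive. The strongest is K4.

K4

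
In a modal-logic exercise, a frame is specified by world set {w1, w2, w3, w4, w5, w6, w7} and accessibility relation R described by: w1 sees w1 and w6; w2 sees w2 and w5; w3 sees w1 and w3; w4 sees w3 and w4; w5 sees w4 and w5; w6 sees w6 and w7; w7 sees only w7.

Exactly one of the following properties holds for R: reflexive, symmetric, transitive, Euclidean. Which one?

Reflexive: yes — every world is R-related to itself.
Symmetric: no — w1 R w6 but not w6 R w1.
Transitive: no — w1 R w6 and w6 R w7, but not w1 R w7.
Euclidean: no — w1 R w6 and w1 R w1, but not w6 R w1.
Only reflexive holds.

reflexive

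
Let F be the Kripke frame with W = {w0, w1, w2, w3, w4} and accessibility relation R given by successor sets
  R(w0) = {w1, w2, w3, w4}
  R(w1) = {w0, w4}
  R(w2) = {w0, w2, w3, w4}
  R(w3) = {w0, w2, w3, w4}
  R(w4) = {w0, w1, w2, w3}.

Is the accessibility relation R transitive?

Transitive: no — w1 R w0 and w0 R w2, but not w1 R w2.

No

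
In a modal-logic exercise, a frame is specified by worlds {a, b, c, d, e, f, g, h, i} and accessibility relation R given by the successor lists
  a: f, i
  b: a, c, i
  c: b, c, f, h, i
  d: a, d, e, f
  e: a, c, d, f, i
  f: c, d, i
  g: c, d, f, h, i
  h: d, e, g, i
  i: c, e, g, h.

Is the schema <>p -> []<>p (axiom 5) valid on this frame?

No

The schema 5 characterises exactly the Euclidean frames.
Euclidean: no — a R i and a R f, but not i R f.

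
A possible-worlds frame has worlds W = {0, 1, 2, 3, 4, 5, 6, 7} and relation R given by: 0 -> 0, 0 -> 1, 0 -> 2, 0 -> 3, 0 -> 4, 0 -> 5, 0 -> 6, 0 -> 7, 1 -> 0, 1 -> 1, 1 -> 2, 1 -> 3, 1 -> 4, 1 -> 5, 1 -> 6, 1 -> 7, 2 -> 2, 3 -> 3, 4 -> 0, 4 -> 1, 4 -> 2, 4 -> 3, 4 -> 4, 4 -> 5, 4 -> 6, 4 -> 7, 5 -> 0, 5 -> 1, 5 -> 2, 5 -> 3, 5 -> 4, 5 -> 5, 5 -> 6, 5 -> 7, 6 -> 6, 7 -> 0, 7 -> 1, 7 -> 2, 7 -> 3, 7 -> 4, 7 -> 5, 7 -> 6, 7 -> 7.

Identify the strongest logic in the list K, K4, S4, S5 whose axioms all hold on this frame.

S4

Transitive (axiom 4): yes — every two-step R-path is closed by a direct edge.
Reflexive (axiom T): yes — every world is R-related to itself.
Euclidean (axiom 5): no — 0 R 2 and 0 R 1, but not 2 R 1.
So F validates K, K4, S4; S5 would additionally require R to be Euclidean. The strongest is S4.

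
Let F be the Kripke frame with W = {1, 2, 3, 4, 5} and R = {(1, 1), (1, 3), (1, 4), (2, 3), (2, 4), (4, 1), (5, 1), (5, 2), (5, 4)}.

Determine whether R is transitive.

No

Transitive: no — 2 R 4 and 4 R 1, but not 2 R 1.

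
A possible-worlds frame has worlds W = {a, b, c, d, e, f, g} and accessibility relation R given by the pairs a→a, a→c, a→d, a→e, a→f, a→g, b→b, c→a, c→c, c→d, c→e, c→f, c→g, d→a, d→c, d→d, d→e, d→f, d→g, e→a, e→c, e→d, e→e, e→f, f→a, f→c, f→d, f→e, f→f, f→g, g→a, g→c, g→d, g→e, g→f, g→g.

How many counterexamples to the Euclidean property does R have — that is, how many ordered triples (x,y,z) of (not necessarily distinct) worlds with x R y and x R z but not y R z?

Enumerating: (a,e,g), (c,e,g), (d,e,g), (f,e,g), (g,e,g).

5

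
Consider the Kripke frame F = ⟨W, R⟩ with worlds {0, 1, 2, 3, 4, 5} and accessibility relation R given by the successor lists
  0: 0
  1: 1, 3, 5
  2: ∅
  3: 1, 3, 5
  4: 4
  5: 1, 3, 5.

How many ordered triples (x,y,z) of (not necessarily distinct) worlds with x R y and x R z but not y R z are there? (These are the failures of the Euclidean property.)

0

R is Euclidean; there are no such tuples.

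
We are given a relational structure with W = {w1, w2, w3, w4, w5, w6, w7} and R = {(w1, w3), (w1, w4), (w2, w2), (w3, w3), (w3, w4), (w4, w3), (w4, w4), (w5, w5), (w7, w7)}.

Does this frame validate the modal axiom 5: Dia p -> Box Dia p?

Axiom 5 corresponds to the accessibility relation being Euclidean.
Euclidean: yes — any two successors of a common world are R-related.

Yes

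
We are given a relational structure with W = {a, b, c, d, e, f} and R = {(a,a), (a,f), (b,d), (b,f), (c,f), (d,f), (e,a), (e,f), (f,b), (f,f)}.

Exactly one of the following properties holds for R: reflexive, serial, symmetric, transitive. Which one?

serial

Reflexive: no — b is not related to itself.
Serial: yes — every world has a successor (e.g. a R a).
Symmetric: no — a R f but not f R a.
Transitive: no — a R f and f R b, but not a R b.
Only serial holds.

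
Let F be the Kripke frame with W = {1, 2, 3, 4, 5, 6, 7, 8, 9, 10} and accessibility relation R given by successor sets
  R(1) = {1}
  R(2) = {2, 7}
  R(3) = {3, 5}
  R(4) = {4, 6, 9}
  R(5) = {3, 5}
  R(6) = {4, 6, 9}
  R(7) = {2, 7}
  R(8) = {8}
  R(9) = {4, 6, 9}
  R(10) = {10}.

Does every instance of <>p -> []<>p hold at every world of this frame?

The schema 5 characterises exactly the Euclidean frames.
Euclidean: yes — any two successors of a common world are R-related.

Yes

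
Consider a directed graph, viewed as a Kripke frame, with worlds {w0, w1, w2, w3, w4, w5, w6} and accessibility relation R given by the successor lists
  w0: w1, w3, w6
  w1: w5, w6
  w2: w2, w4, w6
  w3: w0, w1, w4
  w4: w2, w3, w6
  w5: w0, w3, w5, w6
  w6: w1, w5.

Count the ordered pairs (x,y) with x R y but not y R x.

Enumerating: (w0,w1), (w0,w6), (w1,w5), (w2,w6), (w3,w1), (w4,w6), (w5,w0), (w5,w3).

8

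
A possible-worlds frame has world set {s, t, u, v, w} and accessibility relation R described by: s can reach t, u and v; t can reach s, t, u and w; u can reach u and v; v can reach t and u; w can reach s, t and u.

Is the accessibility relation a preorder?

No

Reflexive: no — s is not related to itself.
Transitive: no — s R t and t R w, but not s R w.
So R is not a preorder.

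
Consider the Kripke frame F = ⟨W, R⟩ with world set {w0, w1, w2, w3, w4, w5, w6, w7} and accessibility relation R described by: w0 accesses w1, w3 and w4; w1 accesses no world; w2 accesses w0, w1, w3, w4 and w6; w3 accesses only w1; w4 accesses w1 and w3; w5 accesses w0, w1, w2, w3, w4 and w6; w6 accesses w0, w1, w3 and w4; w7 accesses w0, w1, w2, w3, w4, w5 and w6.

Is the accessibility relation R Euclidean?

No

Euclidean: no — w0 R w1 and w0 R w3, but not w1 R w3.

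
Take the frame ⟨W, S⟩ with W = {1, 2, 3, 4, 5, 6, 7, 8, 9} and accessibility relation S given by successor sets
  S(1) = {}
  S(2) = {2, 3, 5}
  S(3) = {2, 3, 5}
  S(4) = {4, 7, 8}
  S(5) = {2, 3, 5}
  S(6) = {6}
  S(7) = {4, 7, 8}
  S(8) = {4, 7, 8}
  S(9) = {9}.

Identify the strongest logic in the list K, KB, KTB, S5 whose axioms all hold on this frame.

Symmetric (axiom B): yes — every pair in S has its reverse in S.
Reflexive (axiom T): no — 1 is not related to itself.
Euclidean (axiom 5): yes — any two successors of a common world are S-related.
So F validates K, KB; KTB would additionally require S to be reflexive. The strongest is KB.

KB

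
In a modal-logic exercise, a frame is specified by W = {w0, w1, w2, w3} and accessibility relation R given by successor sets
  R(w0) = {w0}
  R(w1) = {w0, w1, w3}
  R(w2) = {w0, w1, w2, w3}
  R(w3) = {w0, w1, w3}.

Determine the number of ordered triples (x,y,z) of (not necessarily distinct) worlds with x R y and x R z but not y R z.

Enumerating: (w1,w0,w1), (w1,w0,w3), (w2,w0,w1), (w2,w0,w2), (w2,w0,w3), (w2,w1,w2), (w2,w3,w2), (w3,w0,w1), (w3,w0,w3).

9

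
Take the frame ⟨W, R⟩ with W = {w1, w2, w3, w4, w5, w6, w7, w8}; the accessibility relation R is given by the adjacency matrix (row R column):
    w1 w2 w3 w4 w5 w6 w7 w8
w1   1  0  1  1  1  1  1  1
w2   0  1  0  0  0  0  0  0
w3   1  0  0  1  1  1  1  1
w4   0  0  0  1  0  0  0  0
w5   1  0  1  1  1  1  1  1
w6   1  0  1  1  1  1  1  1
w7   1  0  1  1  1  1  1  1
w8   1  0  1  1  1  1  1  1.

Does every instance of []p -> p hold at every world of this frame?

By correspondence theory, T is valid on a frame iff R is reflexive.
Reflexive: no — w3 is not related to itself.

No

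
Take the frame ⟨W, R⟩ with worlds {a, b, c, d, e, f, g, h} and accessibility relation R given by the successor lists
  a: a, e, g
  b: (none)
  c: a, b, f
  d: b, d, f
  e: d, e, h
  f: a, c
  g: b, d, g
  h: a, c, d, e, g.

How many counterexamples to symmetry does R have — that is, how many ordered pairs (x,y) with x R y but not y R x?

14

Enumerating: (a,e), (a,g), (c,a), (c,b), (d,b), (d,f), (e,d), (f,a), (g,b), (g,d), (h,a), (h,c), (h,d), (h,g).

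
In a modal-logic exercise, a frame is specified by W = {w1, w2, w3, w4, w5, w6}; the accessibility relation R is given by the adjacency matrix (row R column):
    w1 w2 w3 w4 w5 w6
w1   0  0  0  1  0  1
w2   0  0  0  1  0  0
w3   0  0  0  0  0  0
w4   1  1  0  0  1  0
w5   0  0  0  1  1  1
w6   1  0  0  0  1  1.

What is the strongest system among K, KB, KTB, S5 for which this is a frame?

Symmetric (axiom B): yes — every pair in R has its reverse in R.
Reflexive (axiom T): no — w1 is not related to itself.
Euclidean (axiom 5): no — w1 R w4 and w1 R w6, but not w4 R w6.
So F validates K, KB; KTB would additionally require R to be reflexive. The strongest is KB.

KB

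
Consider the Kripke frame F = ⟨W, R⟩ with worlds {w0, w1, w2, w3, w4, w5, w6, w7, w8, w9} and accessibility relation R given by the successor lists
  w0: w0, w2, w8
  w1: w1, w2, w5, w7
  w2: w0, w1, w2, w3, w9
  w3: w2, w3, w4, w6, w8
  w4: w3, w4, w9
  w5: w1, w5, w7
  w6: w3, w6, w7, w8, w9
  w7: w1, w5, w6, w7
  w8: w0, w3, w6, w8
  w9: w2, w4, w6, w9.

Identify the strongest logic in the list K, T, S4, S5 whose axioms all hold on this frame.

T

Reflexive (axiom T): yes — every world is R-related to itself.
Transitive (axiom 4): no — w0 R w2 and w2 R w1, but not w0 R w1.
Euclidean (axiom 5): no — w0 R w2 and w0 R w8, but not w2 R w8.
So F validates K, T; S4 would additionally require R to be transitive. The strongest is T.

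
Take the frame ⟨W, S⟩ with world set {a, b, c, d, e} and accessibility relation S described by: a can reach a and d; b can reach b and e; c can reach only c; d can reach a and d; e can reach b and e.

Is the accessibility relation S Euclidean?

Yes

Euclidean: yes — any two successors of a common world are S-related.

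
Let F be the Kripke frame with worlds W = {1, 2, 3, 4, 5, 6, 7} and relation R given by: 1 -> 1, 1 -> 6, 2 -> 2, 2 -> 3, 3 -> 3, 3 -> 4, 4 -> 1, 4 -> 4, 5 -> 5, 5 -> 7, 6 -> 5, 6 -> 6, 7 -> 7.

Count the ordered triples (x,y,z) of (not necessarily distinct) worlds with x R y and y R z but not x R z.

5

Enumerating: (1,6,5), (2,3,4), (3,4,1), (4,1,6), (6,5,7).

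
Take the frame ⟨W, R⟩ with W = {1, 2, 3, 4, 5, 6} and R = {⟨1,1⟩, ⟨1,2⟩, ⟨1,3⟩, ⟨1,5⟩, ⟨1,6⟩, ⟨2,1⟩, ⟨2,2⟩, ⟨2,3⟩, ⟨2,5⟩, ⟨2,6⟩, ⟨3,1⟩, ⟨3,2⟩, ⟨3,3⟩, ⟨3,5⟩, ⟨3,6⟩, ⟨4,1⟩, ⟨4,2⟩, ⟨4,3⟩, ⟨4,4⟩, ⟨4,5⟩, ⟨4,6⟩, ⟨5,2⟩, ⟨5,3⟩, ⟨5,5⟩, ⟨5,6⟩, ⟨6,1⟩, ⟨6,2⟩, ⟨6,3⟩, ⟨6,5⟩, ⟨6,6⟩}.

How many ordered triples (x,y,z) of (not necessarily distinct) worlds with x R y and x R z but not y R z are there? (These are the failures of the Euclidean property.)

10

Enumerating: (1,5,1), (2,5,1), (3,5,1), (4,1,4), (4,2,4), (4,3,4), (4,5,1), (4,5,4), (4,6,4), (6,5,1).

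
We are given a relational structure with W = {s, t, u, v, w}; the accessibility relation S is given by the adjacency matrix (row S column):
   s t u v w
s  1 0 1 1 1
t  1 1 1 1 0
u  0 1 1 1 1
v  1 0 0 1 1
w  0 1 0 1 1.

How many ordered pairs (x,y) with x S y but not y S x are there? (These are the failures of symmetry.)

Enumerating: (s,u), (s,w), (t,s), (t,v), (u,v), (u,w), (w,t).

7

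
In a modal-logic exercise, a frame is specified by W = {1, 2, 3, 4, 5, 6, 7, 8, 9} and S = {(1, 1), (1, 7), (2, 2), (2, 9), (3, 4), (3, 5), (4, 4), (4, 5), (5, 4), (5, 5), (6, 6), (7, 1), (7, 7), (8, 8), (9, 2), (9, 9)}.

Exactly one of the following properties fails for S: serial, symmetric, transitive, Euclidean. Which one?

symmetric

Serial: yes — every world has a successor (e.g. 1 S 1).
Symmetric: no — 3 S 4 but not 4 S 3.
Transitive: yes — every two-step S-path is closed by a direct edge.
Euclidean: yes — any two successors of a common world are S-related.
Only symmetric fails.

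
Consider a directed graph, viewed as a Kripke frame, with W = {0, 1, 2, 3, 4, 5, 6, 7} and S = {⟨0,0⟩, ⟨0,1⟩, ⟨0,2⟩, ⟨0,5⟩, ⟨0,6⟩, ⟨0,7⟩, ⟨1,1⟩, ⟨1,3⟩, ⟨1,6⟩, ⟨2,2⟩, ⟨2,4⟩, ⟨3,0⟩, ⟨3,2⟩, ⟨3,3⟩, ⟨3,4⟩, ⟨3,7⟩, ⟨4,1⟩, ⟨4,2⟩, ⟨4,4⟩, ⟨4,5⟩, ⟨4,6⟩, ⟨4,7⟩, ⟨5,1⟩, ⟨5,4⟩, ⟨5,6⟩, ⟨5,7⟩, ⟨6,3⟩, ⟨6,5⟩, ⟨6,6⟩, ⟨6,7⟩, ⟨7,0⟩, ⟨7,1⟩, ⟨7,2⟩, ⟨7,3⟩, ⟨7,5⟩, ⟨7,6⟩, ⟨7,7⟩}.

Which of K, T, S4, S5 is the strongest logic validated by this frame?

K

Reflexive (axiom T): no — 5 is not related to itself.
Transitive (axiom 4): no — 0 S 1 and 1 S 3, but not 0 S 3.
Euclidean (axiom 5): no — 0 S 1 and 0 S 2, but not 1 S 2.
So F validates K; T would additionally require S to be reflexive. The strongest is K.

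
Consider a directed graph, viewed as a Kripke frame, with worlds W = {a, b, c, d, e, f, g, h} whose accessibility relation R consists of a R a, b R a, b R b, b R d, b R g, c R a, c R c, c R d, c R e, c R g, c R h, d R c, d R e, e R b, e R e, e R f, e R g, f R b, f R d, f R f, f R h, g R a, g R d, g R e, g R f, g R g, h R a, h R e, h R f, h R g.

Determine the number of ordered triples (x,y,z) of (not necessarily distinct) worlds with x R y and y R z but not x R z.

37

Enumerating: (b,d,c), (b,d,e), (b,g,e), (b,g,f), (c,e,b), (c,e,f), (c,g,f), (c,h,f), (d,c,a), (d,c,d), (d,c,g), (d,c,h), … and 25 more.
Total: 37.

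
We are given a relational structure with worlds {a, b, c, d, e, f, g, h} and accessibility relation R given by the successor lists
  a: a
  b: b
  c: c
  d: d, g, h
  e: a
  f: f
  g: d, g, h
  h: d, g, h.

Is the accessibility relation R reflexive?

Reflexive: no — e is not related to itself.

No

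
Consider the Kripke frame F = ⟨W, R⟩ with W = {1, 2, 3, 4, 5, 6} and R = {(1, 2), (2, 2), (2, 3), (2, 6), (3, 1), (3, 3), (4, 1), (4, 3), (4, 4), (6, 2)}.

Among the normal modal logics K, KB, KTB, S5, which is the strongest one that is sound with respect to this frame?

Symmetric (axiom B): no — 1 R 2 but not 2 R 1.
Reflexive (axiom T): no — 1 is not related to itself.
Euclidean (axiom 5): no — 2 R 3 and 2 R 6, but not 3 R 6.
So F validates K; KB would additionally require R to be symmetric. The strongest is K.

K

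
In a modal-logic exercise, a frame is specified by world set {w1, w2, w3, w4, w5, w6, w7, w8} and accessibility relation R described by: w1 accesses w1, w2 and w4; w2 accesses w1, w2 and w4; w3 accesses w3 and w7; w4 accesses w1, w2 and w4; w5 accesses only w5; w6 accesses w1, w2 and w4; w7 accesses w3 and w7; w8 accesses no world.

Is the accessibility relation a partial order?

Reflexive: no — w6 is not related to itself.
Transitive: yes — every two-step R-path is closed by a direct edge.
Antisymmetric: no — w1 R w2 and w2 R w1 with w1 ≠ w2.
So R is not a partial order.

No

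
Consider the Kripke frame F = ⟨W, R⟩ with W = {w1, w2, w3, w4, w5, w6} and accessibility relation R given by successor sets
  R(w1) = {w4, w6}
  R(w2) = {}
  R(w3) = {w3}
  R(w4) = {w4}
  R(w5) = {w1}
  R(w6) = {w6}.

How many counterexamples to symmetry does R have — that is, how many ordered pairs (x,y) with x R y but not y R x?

3

Enumerating: (w1,w4), (w1,w6), (w5,w1).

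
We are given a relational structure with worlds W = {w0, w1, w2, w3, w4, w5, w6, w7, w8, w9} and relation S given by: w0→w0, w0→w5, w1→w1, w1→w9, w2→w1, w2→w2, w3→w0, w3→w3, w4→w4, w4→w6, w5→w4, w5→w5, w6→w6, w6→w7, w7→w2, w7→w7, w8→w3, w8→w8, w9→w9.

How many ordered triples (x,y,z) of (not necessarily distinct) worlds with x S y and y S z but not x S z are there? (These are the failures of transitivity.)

8

Enumerating: (w0,w5,w4), (w2,w1,w9), (w3,w0,w5), (w4,w6,w7), (w5,w4,w6), (w6,w7,w2), (w7,w2,w1), (w8,w3,w0).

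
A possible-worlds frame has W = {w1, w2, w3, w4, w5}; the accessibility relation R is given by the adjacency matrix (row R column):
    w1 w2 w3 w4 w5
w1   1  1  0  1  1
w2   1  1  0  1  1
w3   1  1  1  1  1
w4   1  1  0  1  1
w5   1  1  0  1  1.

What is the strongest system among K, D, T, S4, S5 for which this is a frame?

Serial (axiom D): yes — every world has a successor (e.g. w1 R w1).
Reflexive (axiom T): yes — every world is R-related to itself.
Transitive (axiom 4): yes — every two-step R-path is closed by a direct edge.
Euclidean (axiom 5): no — w3 R w1 and w3 R w3, but not w1 R w3.
So F validates K, D, T, S4; S5 would additionally require R to be Euclidean. The strongest is S4.

S4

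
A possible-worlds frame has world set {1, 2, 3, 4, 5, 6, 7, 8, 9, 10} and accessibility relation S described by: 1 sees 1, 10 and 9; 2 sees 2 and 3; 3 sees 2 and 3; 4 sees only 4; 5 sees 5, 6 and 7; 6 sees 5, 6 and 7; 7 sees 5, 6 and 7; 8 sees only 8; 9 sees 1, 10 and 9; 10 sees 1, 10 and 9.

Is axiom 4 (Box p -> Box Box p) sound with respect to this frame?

Yes

By correspondence theory, 4 is valid on a frame iff S is transitive.
Transitive: yes — every two-step S-path is closed by a direct edge.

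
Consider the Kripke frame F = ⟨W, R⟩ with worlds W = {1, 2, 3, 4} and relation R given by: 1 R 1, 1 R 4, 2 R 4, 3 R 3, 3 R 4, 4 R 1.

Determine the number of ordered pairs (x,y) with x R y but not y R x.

2

Enumerating: (2,4), (3,4).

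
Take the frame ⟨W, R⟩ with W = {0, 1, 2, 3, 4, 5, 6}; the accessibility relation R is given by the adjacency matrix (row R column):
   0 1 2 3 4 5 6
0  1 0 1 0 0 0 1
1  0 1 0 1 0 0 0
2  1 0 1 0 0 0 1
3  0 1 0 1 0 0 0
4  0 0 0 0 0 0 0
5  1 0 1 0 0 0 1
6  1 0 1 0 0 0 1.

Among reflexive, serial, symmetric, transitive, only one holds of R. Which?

Reflexive: no — 4 is not related to itself.
Serial: no — 4 has no R-successor.
Symmetric: no — 5 R 0 but not 0 R 5.
Transitive: yes — every two-step R-path is closed by a direct edge.
Only transitive holds.

transitive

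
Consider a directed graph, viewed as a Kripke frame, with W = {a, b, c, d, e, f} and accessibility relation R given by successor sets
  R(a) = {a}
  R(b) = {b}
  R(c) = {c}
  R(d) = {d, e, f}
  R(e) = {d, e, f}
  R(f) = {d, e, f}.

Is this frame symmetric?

Symmetric: yes — every pair in R has its reverse in R.

Yes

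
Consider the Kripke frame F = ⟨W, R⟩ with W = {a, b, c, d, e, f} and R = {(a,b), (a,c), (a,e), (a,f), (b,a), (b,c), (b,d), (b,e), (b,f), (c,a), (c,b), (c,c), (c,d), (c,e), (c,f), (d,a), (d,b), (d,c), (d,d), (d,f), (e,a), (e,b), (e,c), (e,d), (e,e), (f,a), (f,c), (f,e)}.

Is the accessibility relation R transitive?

No

Transitive: no — a R b and b R d, but not a R d.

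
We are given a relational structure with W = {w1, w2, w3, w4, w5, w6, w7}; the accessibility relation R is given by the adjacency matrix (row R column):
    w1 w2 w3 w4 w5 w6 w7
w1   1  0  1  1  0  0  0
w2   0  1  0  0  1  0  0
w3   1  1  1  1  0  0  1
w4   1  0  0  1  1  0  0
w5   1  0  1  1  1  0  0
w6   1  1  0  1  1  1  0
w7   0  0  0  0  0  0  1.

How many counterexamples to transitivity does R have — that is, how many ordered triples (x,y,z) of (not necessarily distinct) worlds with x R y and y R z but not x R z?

Enumerating: (w1,w3,w2), (w1,w3,w7), (w1,w4,w5), (w2,w5,w1), (w2,w5,w3), (w2,w5,w4), (w3,w2,w5), (w3,w4,w5), (w4,w1,w3), (w4,w5,w3), (w5,w3,w2), (w5,w3,w7), (w6,w1,w3), (w6,w5,w3).

14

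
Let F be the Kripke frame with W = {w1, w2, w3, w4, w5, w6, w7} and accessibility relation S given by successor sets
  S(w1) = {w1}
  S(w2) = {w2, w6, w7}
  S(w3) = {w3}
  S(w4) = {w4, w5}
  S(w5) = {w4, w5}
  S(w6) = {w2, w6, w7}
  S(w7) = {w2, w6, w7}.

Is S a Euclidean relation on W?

Euclidean: yes — any two successors of a common world are S-related.

Yes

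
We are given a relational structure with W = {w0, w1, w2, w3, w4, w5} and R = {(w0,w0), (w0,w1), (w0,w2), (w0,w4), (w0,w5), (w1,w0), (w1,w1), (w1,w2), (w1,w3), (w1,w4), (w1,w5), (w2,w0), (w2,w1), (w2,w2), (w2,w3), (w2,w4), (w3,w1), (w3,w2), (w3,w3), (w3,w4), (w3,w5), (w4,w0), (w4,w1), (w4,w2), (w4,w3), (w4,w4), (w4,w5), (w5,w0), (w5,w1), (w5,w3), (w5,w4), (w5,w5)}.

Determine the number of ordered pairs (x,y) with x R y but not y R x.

0

R is symmetric; there are no such tuples.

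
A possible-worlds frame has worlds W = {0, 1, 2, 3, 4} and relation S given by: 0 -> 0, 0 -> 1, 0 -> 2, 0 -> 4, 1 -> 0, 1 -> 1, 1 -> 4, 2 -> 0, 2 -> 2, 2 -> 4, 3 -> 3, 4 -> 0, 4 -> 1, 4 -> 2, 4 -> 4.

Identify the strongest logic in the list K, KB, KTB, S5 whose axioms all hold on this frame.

KTB

Symmetric (axiom B): yes — every pair in S has its reverse in S.
Reflexive (axiom T): yes — every world is S-related to itself.
Euclidean (axiom 5): no — 0 S 1 and 0 S 2, but not 1 S 2.
So F validates K, KB, KTB; S5 would additionally require S to be Euclidean. The strongest is KTB.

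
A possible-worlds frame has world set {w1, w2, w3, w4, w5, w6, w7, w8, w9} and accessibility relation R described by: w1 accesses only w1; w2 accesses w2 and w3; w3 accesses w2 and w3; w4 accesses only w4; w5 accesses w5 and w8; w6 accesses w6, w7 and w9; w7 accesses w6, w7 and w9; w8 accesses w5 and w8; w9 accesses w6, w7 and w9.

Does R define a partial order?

No

Reflexive: yes — every world is R-related to itself.
Transitive: yes — every two-step R-path is closed by a direct edge.
Antisymmetric: no — w2 R w3 and w3 R w2 with w2 ≠ w3.
So R is not a partial order.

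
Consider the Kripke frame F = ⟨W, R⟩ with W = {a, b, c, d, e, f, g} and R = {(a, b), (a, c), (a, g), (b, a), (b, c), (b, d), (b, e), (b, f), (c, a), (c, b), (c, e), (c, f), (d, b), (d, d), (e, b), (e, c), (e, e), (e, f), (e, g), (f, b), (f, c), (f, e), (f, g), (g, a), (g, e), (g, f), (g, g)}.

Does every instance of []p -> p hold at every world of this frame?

The schema T characterises exactly the reflexive frames.
Reflexive: no — a is not related to itself.

No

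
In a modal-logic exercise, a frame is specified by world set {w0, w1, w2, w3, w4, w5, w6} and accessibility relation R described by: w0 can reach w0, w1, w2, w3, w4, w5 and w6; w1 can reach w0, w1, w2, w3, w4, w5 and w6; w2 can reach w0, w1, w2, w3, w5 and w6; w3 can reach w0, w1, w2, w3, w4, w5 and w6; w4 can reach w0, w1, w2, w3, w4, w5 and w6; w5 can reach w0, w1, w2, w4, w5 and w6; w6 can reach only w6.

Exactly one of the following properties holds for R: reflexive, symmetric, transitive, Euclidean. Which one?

reflexive

Reflexive: yes — every world is R-related to itself.
Symmetric: no — w0 R w6 but not w6 R w0.
Transitive: no — w2 R w0 and w0 R w4, but not w2 R w4.
Euclidean: no — w0 R w2 and w0 R w4, but not w2 R w4.
Only reflexive holds.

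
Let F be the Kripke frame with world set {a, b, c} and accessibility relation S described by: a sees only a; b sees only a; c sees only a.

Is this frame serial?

Serial: yes — every world has a successor (e.g. a S a).

Yes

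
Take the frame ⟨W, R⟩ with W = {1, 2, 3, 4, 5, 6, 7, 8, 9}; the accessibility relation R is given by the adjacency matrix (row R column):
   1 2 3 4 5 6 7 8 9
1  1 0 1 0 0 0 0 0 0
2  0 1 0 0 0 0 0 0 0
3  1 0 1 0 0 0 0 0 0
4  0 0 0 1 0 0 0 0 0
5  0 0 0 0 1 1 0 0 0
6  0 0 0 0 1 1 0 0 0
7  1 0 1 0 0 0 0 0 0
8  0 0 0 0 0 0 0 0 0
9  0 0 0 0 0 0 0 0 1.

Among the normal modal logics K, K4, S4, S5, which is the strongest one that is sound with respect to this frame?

Transitive (axiom 4): yes — every two-step R-path is closed by a direct edge.
Reflexive (axiom T): no — 7 is not related to itself.
Euclidean (axiom 5): yes — any two successors of a common world are R-related.
So F validates K, K4; S4 would additionally require R to be reflexive. The strongest is K4.

K4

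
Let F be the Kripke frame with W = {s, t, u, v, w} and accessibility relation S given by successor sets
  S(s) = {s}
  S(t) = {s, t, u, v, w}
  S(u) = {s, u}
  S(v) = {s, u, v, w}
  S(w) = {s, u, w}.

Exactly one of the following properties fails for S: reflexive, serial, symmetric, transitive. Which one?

symmetric

Reflexive: yes — every world is S-related to itself.
Serial: yes — every world has a successor (e.g. s S s).
Symmetric: no — t S s but not s S t.
Transitive: yes — every two-step S-path is closed by a direct edge.
Only symmetric fails.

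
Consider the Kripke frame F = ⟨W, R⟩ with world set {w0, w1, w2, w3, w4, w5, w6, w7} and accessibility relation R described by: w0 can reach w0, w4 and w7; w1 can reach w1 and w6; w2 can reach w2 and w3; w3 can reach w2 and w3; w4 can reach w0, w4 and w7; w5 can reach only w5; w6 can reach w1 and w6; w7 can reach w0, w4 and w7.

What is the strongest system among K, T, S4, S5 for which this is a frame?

Reflexive (axiom T): yes — every world is R-related to itself.
Transitive (axiom 4): yes — every two-step R-path is closed by a direct edge.
Euclidean (axiom 5): yes — any two successors of a common world are R-related.
So F validates K, T, S4, S5. The strongest is S5.

S5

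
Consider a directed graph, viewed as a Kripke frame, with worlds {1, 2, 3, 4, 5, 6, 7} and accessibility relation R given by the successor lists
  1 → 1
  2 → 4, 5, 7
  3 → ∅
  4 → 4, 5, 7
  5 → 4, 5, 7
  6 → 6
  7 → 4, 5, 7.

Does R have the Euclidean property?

Euclidean: yes — any two successors of a common world are R-related.

Yes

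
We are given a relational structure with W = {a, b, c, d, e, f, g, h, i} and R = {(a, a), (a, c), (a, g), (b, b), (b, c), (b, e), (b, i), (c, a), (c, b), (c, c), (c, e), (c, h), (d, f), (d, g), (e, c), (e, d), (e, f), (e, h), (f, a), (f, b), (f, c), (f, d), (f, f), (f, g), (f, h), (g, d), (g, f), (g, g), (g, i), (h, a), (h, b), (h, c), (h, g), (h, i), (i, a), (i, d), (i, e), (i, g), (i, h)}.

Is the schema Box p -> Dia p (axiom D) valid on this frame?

The schema D characterises exactly the serial frames.
Serial: yes — every world has a successor (e.g. a R a).

Yes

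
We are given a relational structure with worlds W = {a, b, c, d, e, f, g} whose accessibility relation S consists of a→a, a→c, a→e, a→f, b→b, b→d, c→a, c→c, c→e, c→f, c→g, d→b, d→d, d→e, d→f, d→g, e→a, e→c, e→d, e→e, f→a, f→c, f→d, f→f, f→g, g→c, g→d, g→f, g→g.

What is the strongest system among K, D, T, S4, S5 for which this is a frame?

Serial (axiom D): yes — every world has a successor (e.g. a S a).
Reflexive (axiom T): yes — every world is S-related to itself.
Transitive (axiom 4): no — a S c and c S g, but not a S g.
Euclidean (axiom 5): no — a S e and a S f, but not e S f.
So F validates K, D, T; S4 would additionally require S to be transitive. The strongest is T.

T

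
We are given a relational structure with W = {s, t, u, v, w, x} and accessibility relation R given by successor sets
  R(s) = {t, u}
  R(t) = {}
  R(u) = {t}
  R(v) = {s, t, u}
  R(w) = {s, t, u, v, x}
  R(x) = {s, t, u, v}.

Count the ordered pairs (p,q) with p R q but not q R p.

15

Enumerating: (s,t), (s,u), (u,t), (v,s), (v,t), (v,u), (w,s), (w,t), (w,u), (w,v), (w,x), (x,s), (x,t), (x,u), (x,v).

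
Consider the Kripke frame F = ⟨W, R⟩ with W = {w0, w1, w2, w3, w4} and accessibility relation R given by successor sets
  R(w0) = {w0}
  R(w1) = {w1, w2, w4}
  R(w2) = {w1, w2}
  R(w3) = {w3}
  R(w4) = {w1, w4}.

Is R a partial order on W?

No

Reflexive: yes — every world is R-related to itself.
Transitive: no — w2 R w1 and w1 R w4, but not w2 R w4.
Antisymmetric: no — w1 R w2 and w2 R w1 with w1 ≠ w2.
So R is not a partial order.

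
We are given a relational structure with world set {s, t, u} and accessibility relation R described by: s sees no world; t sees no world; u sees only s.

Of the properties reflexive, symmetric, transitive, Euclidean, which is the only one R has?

transitive

Reflexive: no — s is not related to itself.
Symmetric: no — u R s but not s R u.
Transitive: yes — every two-step R-path is closed by a direct edge.
Euclidean: no — u R s and u R s, but not s R s.
Only transitive holds.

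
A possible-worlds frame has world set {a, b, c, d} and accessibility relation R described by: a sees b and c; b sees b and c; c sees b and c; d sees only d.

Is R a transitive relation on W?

Transitive: yes — every two-step R-path is closed by a direct edge.

Yes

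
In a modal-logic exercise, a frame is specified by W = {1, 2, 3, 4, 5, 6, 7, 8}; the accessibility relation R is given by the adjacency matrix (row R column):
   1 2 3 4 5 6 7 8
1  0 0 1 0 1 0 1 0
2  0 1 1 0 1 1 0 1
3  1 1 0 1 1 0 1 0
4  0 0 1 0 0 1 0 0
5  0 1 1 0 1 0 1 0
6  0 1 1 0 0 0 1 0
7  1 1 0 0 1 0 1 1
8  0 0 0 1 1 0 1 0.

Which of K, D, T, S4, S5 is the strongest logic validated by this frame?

Serial (axiom D): yes — every world has a successor (e.g. 1 R 3).
Reflexive (axiom T): no — 1 is not related to itself.
Transitive (axiom 4): no — 1 R 3 and 3 R 2, but not 1 R 2.
Euclidean (axiom 5): no — 1 R 7 and 1 R 3, but not 7 R 3.
So F validates K, D; T would additionally require R to be reflexive. The strongest is D.

D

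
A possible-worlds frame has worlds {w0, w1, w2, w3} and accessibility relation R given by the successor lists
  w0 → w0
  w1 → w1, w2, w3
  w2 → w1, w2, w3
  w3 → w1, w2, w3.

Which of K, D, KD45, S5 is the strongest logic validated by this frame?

Serial (axiom D): yes — every world has a successor (e.g. w0 R w0).
Euclidean (axiom 5): yes — any two successors of a common world are R-related.
Transitive (axiom 4): yes — every two-step R-path is closed by a direct edge.
Reflexive (axiom T): yes — every world is R-related to itself.
So F validates K, D, KD45, S5. The strongest is S5.

S5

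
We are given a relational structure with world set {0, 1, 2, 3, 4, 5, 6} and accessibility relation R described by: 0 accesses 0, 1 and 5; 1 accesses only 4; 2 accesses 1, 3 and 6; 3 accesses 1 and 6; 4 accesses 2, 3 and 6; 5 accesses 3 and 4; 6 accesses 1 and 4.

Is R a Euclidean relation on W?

Euclidean: no — 0 R 1 and 0 R 5, but not 1 R 5.

No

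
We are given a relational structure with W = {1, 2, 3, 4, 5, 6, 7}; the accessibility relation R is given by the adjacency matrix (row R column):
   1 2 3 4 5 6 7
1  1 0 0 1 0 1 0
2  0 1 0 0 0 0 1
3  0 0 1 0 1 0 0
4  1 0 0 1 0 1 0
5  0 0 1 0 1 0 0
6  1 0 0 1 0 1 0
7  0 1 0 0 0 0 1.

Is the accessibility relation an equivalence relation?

Yes

Reflexive: yes — every world is R-related to itself.
Symmetric: yes — every pair in R has its reverse in R.
Transitive: yes — every two-step R-path is closed by a direct edge.
So R is an equivalence relation.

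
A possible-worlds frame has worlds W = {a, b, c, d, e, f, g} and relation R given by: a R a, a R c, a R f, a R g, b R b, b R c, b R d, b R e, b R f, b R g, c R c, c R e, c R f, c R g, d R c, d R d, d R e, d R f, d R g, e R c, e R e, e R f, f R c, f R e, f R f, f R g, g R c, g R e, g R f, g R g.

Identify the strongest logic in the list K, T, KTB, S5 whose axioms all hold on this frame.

Reflexive (axiom T): yes — every world is R-related to itself.
Symmetric (axiom B): no — a R c but not c R a.
Euclidean (axiom 5): no — b R c and b R d, but not c R d.
So F validates K, T; KTB would additionally require R to be symmetric. The strongest is T.

T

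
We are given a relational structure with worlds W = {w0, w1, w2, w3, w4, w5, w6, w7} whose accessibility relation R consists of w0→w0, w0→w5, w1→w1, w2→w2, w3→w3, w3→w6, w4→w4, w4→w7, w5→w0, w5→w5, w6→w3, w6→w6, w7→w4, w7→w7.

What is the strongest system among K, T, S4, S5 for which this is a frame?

Reflexive (axiom T): yes — every world is R-related to itself.
Transitive (axiom 4): yes — every two-step R-path is closed by a direct edge.
Euclidean (axiom 5): yes — any two successors of a common world are R-related.
So F validates K, T, S4, S5. The strongest is S5.

S5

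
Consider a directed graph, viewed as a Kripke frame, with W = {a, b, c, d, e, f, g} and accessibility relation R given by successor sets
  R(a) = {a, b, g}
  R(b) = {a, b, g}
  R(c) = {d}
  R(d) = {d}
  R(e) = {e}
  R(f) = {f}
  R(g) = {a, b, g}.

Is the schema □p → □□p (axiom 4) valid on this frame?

Yes

The schema 4 characterises exactly the transitive frames.
Transitive: yes — every two-step R-path is closed by a direct edge.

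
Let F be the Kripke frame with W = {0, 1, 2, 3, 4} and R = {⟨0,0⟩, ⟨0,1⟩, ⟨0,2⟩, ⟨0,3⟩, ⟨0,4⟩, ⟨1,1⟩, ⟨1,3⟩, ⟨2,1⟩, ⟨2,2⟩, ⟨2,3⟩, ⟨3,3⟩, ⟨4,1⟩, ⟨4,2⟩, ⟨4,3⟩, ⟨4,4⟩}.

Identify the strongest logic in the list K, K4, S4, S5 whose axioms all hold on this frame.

Transitive (axiom 4): yes — every two-step R-path is closed by a direct edge.
Reflexive (axiom T): yes — every world is R-related to itself.
Euclidean (axiom 5): no — 0 R 1 and 0 R 2, but not 1 R 2.
So F validates K, K4, S4; S5 would additionally require R to be Euclidean. The strongest is S4.

S4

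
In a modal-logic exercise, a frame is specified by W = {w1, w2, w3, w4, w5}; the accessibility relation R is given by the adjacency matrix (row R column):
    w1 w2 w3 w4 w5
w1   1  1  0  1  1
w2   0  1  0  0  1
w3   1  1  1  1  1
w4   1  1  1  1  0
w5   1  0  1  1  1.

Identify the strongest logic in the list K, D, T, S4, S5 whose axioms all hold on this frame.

T

Serial (axiom D): yes — every world has a successor (e.g. w1 R w1).
Reflexive (axiom T): yes — every world is R-related to itself.
Transitive (axiom 4): no — w1 R w4 and w4 R w3, but not w1 R w3.
Euclidean (axiom 5): no — w1 R w2 and w1 R w4, but not w2 R w4.
So F validates K, D, T; S4 would additionally require R to be transitive. The strongest is T.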